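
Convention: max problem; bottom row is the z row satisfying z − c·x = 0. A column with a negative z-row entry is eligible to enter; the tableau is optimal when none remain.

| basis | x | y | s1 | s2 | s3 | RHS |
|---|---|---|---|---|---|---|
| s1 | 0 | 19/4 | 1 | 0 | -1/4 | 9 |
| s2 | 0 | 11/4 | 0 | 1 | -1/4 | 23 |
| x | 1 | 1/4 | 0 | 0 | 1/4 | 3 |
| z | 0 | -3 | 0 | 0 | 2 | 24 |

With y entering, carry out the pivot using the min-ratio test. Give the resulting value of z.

564/19

Ratio test on column y — row 1: 9/(19/4) = 36/19; row 2: 23/(11/4) = 92/11; row 3: 3/(1/4) = 12. Minimum is 36/19 at row 1 (s1 leaves); pivot element 19/4.
Pivot on row 1; the z-row RHS becomes 24 − (-3)·(36/19) = 564/19.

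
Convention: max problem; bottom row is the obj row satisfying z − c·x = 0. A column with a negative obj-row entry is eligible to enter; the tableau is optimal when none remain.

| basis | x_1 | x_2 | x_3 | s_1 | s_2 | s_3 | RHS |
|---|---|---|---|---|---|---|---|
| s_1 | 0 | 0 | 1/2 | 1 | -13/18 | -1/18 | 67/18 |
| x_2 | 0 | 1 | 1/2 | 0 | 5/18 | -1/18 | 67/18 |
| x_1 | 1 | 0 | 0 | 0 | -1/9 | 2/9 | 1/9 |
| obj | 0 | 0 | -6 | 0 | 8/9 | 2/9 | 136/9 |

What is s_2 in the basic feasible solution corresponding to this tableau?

0

s_2 is not in the basis, so in the current basic feasible solution s_2 = 0.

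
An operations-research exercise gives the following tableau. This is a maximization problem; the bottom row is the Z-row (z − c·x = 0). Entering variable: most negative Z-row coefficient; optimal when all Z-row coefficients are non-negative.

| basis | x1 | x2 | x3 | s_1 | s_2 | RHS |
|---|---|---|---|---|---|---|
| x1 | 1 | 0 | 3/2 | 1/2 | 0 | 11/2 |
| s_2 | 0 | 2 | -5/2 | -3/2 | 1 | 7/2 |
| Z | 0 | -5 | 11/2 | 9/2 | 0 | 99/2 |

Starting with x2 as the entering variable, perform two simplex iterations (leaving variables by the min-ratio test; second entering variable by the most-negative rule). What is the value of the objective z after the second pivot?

61

Ratio test on column x2 — row 1: entry 0 ≤ 0; row 2: (7/2)/2 = 7/4. Minimum is 7/4 at row 2 (s_2 leaves); pivot element 2.
Pivot on row 2; the Z-row RHS becomes 99/2 − (-5)·(7/4) = 233/4.
Next entering variable (most negative Z-row entry -3/4): x3.
Ratio test on column x3 — row 1: (11/2)/(3/2) = 11/3; row 2: entry -5/4 ≤ 0. Minimum is 11/3 at row 1 (x1 leaves); pivot element 3/2.
After the second pivot the Z-row RHS is 233/4 − (-3/4)·(11/3) = 61.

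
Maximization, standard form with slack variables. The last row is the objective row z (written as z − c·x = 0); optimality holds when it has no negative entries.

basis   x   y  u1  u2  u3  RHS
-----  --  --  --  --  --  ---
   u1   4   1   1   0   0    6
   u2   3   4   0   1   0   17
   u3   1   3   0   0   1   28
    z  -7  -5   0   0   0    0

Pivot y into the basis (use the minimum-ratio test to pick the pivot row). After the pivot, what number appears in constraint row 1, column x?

13/4

Ratio test on column y — row 1: 6/1 = 6; row 2: 17/4 = 17/4; row 3: 28/3 = 28/3. Minimum is 17/4 at row 2 (u2 leaves); pivot element 4.
Divide row 2 by 4; eliminate column y from the other rows.
Row 1 update in column x: 4 − 1·(3/4) = 13/4.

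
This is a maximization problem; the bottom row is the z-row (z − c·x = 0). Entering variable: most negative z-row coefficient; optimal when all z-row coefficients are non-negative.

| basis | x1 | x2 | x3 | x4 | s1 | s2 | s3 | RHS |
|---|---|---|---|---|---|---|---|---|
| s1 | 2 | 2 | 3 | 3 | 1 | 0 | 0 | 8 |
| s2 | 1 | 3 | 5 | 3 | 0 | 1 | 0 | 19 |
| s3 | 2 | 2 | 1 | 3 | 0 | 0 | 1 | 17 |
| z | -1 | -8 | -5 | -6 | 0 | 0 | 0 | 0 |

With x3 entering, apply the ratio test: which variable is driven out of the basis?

s1

Column x3 entries and ratios — s1: 8/3 = 8/3; s2: 19/5 = 19/5; s3: 17/1 = 17.
Smallest ratio is 8/3 in the row of s1, so s1 leaves.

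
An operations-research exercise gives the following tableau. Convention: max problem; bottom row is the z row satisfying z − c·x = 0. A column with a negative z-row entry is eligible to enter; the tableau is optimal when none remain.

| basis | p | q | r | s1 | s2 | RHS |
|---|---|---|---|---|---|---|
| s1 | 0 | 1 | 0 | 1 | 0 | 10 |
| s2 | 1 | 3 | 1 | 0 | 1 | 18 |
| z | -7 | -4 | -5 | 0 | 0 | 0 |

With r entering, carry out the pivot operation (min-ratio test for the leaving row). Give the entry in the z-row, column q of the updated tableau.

Ratio test on column r — row 1: entry 0 ≤ 0; row 2: 18/1 = 18. Minimum is 18 at row 2 (s2 leaves); pivot element 1.
Divide row 2 by 1; eliminate column r from the other rows.
z-row update in column q: -4 − (-5)·3 = 11.

11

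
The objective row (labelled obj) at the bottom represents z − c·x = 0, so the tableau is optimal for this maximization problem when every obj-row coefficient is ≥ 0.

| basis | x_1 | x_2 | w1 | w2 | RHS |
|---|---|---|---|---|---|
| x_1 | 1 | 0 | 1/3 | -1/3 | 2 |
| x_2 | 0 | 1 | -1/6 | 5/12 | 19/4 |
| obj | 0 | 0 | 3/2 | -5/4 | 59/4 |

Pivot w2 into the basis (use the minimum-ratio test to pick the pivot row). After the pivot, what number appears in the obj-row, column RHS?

Ratio test on column w2 — row 1: entry -1/3 ≤ 0; row 2: (19/4)/(5/12) = 57/5. Minimum is 57/5 at row 2 (x_2 leaves); pivot element 5/12.
Divide row 2 by 5/12; eliminate column w2 from the other rows.
obj-row update in column RHS: 59/4 − (-5/4)·(57/5) = 29.

29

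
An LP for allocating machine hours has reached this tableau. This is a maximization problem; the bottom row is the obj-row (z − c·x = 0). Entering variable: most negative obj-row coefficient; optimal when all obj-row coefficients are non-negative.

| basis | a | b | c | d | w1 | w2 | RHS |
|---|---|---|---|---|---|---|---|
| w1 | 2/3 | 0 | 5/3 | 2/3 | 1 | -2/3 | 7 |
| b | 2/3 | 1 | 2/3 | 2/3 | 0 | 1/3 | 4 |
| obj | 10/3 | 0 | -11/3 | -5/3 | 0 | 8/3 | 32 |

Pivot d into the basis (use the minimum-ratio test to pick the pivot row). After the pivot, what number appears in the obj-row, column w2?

Ratio test on column d — row 1: 7/(2/3) = 21/2; row 2: 4/(2/3) = 6. Minimum is 6 at row 2 (b leaves); pivot element 2/3.
Divide row 2 by 2/3; eliminate column d from the other rows.
obj-row update in column w2: 8/3 − (-5/3)·(1/2) = 7/2.

7/2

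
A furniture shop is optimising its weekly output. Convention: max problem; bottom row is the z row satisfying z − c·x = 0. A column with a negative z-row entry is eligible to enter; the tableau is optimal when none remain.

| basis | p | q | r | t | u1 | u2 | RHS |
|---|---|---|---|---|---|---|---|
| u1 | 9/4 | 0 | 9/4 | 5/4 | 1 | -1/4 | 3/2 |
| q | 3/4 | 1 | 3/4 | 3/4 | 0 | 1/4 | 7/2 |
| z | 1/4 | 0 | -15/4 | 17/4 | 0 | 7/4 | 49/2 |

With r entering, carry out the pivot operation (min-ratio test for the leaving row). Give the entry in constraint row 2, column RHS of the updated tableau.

3

Ratio test on column r — row 1: (3/2)/(9/4) = 2/3; row 2: (7/2)/(3/4) = 14/3. Minimum is 2/3 at row 1 (u1 leaves); pivot element 9/4.
Divide row 1 by 9/4; eliminate column r from the other rows.
Row 2 update in column RHS: 7/2 − (3/4)·(2/3) = 3.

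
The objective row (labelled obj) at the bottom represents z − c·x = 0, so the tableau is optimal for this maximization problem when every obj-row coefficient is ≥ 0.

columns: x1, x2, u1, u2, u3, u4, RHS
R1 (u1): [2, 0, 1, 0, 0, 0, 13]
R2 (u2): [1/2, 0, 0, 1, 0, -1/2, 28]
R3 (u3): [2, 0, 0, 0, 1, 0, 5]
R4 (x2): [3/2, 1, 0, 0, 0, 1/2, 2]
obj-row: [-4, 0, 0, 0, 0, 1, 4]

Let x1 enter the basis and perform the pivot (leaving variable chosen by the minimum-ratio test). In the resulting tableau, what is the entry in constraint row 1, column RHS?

31/3

Ratio test on column x1 — row 1: 13/2 = 13/2; row 2: 28/(1/2) = 56; row 3: 5/2 = 5/2; row 4: 2/(3/2) = 4/3. Minimum is 4/3 at row 4 (x2 leaves); pivot element 3/2.
Divide row 4 by 3/2; eliminate column x1 from the other rows.
Row 1 update in column RHS: 13 − 2·(4/3) = 31/3.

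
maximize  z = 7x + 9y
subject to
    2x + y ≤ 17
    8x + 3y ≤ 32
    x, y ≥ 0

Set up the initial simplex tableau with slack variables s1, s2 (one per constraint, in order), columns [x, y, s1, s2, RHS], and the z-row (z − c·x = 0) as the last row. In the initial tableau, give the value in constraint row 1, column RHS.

The RHS of constraint 1 is b_1 = 17.

17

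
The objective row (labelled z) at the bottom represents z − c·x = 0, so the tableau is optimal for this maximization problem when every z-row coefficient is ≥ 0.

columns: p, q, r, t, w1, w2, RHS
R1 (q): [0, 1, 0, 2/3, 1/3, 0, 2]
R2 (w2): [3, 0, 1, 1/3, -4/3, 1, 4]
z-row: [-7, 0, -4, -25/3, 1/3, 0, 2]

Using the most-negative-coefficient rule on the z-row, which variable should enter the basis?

t

Negative z-row entries: p: -7, r: -4, t: -25/3.
The most negative is -25/3 in column t, so t enters.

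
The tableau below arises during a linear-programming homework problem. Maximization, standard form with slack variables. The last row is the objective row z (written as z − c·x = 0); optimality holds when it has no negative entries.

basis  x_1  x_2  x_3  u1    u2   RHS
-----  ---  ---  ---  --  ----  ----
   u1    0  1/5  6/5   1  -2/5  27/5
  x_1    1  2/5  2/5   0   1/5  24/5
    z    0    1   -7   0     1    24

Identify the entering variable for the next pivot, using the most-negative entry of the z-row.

Negative z-row entries: x_3: -7.
The most negative is -7 in column x_3, so x_3 enters.

x_3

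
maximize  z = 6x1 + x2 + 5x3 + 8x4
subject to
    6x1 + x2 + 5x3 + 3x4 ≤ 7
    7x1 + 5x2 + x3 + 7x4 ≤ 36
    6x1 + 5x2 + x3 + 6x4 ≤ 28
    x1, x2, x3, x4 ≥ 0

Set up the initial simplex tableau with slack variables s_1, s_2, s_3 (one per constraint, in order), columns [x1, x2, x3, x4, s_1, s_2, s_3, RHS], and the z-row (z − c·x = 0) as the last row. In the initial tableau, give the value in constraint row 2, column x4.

Constraint 2 has coefficient 7 on x4.

7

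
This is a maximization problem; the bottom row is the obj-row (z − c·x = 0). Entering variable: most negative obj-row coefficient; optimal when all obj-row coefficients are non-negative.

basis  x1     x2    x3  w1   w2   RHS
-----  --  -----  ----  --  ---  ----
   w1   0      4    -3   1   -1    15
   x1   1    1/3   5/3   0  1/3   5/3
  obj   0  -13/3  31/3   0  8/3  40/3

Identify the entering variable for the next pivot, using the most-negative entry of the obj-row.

Negative obj-row entries: x2: -13/3.
The most negative is -13/3 in column x2, so x2 enters.

x2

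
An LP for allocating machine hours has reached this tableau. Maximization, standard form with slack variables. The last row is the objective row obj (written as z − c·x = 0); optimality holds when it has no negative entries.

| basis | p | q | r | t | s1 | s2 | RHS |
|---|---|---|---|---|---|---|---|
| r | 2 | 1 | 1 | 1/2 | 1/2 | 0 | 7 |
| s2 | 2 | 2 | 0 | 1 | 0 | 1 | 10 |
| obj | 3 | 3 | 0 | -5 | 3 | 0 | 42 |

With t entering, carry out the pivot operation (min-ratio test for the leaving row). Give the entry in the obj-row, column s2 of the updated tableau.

Ratio test on column t — row 1: 7/(1/2) = 14; row 2: 10/1 = 10. Minimum is 10 at row 2 (s2 leaves); pivot element 1.
Divide row 2 by 1; eliminate column t from the other rows.
obj-row update in column s2: 0 − (-5)·1 = 5.

5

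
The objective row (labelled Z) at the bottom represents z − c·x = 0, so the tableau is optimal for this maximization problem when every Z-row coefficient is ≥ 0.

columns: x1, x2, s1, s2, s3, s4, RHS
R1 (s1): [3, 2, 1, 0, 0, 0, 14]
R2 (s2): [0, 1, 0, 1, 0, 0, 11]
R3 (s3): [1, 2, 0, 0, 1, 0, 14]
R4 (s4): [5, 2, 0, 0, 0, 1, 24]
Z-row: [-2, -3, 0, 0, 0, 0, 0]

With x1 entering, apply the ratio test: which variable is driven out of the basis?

s1

Column x1 entries and ratios — s1: 14/3 = 14/3; s2: 0 ≤ 0, skip; s3: 14/1 = 14; s4: 24/5 = 24/5.
Smallest ratio is 14/3 in the row of s1, so s1 leaves.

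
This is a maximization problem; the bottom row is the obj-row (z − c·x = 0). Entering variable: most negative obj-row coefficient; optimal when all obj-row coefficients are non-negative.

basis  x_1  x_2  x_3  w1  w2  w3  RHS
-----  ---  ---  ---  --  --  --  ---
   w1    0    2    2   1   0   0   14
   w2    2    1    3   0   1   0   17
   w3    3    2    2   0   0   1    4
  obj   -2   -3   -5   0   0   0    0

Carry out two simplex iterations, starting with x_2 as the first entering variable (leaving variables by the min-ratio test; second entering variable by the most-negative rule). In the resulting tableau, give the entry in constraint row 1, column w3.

-1

Ratio test on column x_2 — row 1: 14/2 = 7; row 2: 17/1 = 17; row 3: 4/2 = 2. Minimum is 2 at row 3 (w3 leaves); pivot element 2.
Divide row 3 by 2; eliminate column x_2 from the other rows.
Second iteration: most negative obj-row entry is -2 in column x_3, so x_3 enters.
Ratio test on column x_3 — row 1: entry 0 ≤ 0; row 2: 15/2 = 15/2; row 3: 2/1 = 2. Minimum is 2 at row 3 (x_2 leaves); pivot element 1.
Divide row 3 by 1; eliminate column x_3 from the other rows.
After both pivots, the entry at constraint row 1, column w3 is -1.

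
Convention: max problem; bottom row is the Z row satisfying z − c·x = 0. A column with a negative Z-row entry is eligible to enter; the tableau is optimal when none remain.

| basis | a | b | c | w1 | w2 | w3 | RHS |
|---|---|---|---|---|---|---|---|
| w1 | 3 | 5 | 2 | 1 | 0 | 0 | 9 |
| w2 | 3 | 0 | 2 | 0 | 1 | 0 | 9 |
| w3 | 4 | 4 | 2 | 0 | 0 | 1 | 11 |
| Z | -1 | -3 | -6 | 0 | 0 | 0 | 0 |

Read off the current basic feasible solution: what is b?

0

b is not in the basis, so in the current basic feasible solution b = 0.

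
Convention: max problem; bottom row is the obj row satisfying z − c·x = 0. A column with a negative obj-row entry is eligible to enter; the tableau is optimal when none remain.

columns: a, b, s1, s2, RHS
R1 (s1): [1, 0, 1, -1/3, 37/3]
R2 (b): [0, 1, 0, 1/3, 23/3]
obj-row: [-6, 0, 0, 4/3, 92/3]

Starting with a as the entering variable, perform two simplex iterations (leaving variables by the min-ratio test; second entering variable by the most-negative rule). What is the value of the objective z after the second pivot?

Ratio test on column a — row 1: (37/3)/1 = 37/3; row 2: entry 0 ≤ 0. Minimum is 37/3 at row 1 (s1 leaves); pivot element 1.
Pivot on row 1; the obj-row RHS becomes 92/3 − (-6)·(37/3) = 314/3.
Next entering variable (most negative obj-row entry -2/3): s2.
Ratio test on column s2 — row 1: entry -1/3 ≤ 0; row 2: (23/3)/(1/3) = 23. Minimum is 23 at row 2 (b leaves); pivot element 1/3.
After the second pivot the obj-row RHS is 314/3 − (-2/3)·23 = 120.

120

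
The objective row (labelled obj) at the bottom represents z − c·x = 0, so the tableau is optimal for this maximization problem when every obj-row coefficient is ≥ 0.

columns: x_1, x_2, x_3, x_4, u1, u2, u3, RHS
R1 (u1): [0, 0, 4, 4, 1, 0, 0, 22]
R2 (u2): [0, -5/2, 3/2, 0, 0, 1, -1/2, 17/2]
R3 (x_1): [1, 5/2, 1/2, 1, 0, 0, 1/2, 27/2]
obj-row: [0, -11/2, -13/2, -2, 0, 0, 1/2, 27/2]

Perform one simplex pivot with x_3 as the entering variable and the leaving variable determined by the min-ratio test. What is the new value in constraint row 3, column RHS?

Ratio test on column x_3 — row 1: 22/4 = 11/2; row 2: (17/2)/(3/2) = 17/3; row 3: (27/2)/(1/2) = 27. Minimum is 11/2 at row 1 (u1 leaves); pivot element 4.
Divide row 1 by 4; eliminate column x_3 from the other rows.
Row 3 update in column RHS: 27/2 − (1/2)·(11/2) = 43/4.

43/4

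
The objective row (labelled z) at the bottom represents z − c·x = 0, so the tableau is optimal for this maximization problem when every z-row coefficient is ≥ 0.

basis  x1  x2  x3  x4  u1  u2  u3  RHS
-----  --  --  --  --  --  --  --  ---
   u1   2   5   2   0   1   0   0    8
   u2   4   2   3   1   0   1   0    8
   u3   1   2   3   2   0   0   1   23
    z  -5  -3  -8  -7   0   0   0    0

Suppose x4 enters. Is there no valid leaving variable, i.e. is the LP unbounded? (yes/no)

Column x4 has positive entries in row(s) 2, 3, so the ratio test bounds it — not unbounded.

no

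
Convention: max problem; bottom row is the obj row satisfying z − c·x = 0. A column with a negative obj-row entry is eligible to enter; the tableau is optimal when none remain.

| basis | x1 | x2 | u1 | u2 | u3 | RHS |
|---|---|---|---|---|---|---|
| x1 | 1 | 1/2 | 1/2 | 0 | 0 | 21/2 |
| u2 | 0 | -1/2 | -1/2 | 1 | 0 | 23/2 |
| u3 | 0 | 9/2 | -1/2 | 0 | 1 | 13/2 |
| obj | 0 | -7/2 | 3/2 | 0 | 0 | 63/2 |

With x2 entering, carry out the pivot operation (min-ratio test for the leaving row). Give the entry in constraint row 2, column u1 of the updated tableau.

Ratio test on column x2 — row 1: (21/2)/(1/2) = 21; row 2: entry -1/2 ≤ 0; row 3: (13/2)/(9/2) = 13/9. Minimum is 13/9 at row 3 (u3 leaves); pivot element 9/2.
Divide row 3 by 9/2; eliminate column x2 from the other rows.
Row 2 update in column u1: -1/2 − (-1/2)·(-1/9) = -5/9.

-5/9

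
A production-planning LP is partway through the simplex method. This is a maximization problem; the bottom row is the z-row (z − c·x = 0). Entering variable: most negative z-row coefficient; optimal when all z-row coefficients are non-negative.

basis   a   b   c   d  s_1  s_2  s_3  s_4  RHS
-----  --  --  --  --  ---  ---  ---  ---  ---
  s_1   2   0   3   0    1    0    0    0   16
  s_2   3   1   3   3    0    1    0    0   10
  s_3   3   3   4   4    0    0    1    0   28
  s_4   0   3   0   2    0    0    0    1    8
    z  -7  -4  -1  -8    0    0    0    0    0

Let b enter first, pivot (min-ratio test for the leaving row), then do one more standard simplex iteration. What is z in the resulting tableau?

250/9

Ratio test on column b — row 1: entry 0 ≤ 0; row 2: 10/1 = 10; row 3: 28/3 = 28/3; row 4: 8/3 = 8/3. Minimum is 8/3 at row 4 (s_4 leaves); pivot element 3.
Pivot on row 4; the z-row RHS becomes 0 − (-4)·(8/3) = 32/3.
Next entering variable (most negative z-row entry -7): a.
Ratio test on column a — row 1: 16/2 = 8; row 2: (22/3)/3 = 22/9; row 3: 20/3 = 20/3; row 4: entry 0 ≤ 0. Minimum is 22/9 at row 2 (s_2 leaves); pivot element 3.
After the second pivot the z-row RHS is 32/3 − (-7)·(22/9) = 250/9.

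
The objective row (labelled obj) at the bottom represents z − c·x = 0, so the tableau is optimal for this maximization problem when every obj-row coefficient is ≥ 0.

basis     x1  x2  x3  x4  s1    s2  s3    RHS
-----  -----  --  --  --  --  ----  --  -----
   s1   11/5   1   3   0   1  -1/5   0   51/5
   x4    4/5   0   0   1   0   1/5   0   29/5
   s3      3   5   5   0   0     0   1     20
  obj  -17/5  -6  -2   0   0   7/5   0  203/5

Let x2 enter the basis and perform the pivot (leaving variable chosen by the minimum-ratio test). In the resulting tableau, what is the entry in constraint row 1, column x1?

Ratio test on column x2 — row 1: (51/5)/1 = 51/5; row 2: entry 0 ≤ 0; row 3: 20/5 = 4. Minimum is 4 at row 3 (s3 leaves); pivot element 5.
Divide row 3 by 5; eliminate column x2 from the other rows.
Row 1 update in column x1: 11/5 − 1·(3/5) = 8/5.

8/5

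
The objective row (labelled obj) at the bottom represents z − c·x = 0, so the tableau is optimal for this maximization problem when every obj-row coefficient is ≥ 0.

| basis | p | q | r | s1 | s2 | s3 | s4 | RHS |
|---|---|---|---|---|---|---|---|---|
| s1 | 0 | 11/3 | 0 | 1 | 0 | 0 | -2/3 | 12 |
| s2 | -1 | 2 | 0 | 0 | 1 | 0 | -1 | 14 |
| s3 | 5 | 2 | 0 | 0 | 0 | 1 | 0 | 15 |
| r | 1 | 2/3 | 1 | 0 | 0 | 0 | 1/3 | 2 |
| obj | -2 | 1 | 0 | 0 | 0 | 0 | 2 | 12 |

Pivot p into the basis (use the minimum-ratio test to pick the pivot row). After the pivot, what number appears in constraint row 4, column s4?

1/3

Ratio test on column p — row 1: entry 0 ≤ 0; row 2: entry -1 ≤ 0; row 3: 15/5 = 3; row 4: 2/1 = 2. Minimum is 2 at row 4 (r leaves); pivot element 1.
Divide row 4 by 1; eliminate column p from the other rows.
In the new row 4, the s4 entry is the old entry divided by the pivot: (1/3)/1 = 1/3.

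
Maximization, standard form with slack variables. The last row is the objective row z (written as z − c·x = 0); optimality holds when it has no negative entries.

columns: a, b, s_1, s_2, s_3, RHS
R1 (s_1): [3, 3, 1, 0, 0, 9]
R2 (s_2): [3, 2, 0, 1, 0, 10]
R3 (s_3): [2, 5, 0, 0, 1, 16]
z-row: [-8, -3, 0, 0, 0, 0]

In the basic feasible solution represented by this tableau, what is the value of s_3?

16

s_3 is basic (row 3); its value is the RHS of that row, 16.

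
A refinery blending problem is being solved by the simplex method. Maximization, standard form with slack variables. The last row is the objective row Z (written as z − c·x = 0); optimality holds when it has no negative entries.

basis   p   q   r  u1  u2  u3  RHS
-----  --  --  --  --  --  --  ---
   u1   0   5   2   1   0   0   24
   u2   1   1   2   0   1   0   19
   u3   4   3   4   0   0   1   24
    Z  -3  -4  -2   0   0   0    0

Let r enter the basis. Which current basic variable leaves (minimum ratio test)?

u3

Column r entries and ratios — u1: 24/2 = 12; u2: 19/2 = 19/2; u3: 24/4 = 6.
Smallest ratio is 6 in the row of u3, so u3 leaves.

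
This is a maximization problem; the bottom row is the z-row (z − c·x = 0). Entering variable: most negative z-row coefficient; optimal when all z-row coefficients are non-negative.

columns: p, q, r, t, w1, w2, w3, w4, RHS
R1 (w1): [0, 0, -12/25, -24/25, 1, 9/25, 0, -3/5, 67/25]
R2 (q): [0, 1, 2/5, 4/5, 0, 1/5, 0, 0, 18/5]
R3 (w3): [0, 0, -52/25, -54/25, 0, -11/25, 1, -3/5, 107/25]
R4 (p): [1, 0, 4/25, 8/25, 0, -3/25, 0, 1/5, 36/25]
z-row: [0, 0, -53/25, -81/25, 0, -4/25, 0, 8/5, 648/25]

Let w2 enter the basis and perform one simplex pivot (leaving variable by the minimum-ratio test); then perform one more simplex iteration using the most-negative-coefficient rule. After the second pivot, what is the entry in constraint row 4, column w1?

1/3

Ratio test on column w2 — row 1: (67/25)/(9/25) = 67/9; row 2: (18/5)/(1/5) = 18; row 3: entry -11/25 ≤ 0; row 4: entry -3/25 ≤ 0. Minimum is 67/9 at row 1 (w1 leaves); pivot element 9/25.
Divide row 1 by 9/25; eliminate column w2 from the other rows.
Second iteration: most negative z-row entry is -11/3 in column t, so t enters.
Ratio test on column t — row 1: entry -8/3 ≤ 0; row 2: (19/9)/(4/3) = 19/12; row 3: entry -10/3 ≤ 0; row 4: entry 0 ≤ 0. Minimum is 19/12 at row 2 (q leaves); pivot element 4/3.
Divide row 2 by 4/3; eliminate column t from the other rows.
After both pivots, the entry at constraint row 4, column w1 is 1/3.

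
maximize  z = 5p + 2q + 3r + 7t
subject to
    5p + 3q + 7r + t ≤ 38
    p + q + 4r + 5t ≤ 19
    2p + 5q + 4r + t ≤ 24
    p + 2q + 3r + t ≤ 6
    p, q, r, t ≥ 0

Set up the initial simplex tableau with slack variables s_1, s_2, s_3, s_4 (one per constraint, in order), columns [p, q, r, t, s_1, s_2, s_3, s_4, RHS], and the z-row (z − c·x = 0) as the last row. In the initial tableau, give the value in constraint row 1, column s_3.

Slack s_3 belongs to constraint 3; its column is the unit vector e_3, so the entry in row 1 is 0.

0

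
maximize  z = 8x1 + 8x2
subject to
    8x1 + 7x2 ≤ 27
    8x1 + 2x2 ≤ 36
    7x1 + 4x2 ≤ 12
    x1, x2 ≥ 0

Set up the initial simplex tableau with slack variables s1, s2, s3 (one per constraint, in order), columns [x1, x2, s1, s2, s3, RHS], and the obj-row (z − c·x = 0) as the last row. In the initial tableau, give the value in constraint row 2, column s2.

Slack s2 belongs to constraint 2; its column is the unit vector e_2, so the entry in row 2 is 1.

1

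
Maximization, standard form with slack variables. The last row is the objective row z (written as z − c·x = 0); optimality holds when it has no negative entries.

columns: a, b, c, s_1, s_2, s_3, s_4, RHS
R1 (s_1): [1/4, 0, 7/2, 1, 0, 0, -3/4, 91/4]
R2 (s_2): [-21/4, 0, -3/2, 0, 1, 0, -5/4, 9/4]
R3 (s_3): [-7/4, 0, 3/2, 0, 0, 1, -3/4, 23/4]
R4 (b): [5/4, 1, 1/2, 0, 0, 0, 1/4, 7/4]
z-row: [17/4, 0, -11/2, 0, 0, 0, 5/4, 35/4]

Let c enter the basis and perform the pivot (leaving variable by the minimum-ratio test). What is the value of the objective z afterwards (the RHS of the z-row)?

28

Ratio test on column c — row 1: (91/4)/(7/2) = 13/2; row 2: entry -3/2 ≤ 0; row 3: (23/4)/(3/2) = 23/6; row 4: (7/4)/(1/2) = 7/2. Minimum is 7/2 at row 4 (b leaves); pivot element 1/2.
Pivot on row 4; the z-row RHS becomes 35/4 − (-11/2)·(7/2) = 28.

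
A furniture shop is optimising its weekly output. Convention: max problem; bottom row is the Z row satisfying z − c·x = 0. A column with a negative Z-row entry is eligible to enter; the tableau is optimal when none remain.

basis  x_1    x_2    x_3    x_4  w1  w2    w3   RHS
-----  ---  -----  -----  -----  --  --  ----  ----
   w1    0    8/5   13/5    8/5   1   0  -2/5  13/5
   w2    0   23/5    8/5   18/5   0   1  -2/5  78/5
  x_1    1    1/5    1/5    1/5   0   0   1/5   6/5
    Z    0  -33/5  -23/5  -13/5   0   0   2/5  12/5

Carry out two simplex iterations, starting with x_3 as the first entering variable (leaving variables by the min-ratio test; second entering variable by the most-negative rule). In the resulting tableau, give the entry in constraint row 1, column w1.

Ratio test on column x_3 — row 1: (13/5)/(13/5) = 1; row 2: (78/5)/(8/5) = 39/4; row 3: (6/5)/(1/5) = 6. Minimum is 1 at row 1 (w1 leaves); pivot element 13/5.
Divide row 1 by 13/5; eliminate column x_3 from the other rows.
Second iteration: most negative Z-row entry is -49/13 in column x_2, so x_2 enters.
Ratio test on column x_2 — row 1: 1/(8/13) = 13/8; row 2: 14/(47/13) = 182/47; row 3: 1/(1/13) = 13. Minimum is 13/8 at row 1 (x_3 leaves); pivot element 8/13.
Divide row 1 by 8/13; eliminate column x_2 from the other rows.
After both pivots, the entry at constraint row 1, column w1 is 5/8.

5/8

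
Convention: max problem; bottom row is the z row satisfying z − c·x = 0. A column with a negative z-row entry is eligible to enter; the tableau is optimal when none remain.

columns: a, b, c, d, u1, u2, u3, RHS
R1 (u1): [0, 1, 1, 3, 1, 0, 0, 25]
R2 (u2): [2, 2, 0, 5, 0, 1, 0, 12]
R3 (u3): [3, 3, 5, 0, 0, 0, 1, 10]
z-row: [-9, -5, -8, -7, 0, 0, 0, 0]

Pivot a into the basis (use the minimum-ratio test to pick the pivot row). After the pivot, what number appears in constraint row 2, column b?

Ratio test on column a — row 1: entry 0 ≤ 0; row 2: 12/2 = 6; row 3: 10/3 = 10/3. Minimum is 10/3 at row 3 (u3 leaves); pivot element 3.
Divide row 3 by 3; eliminate column a from the other rows.
Row 2 update in column b: 2 − 2·1 = 0.

0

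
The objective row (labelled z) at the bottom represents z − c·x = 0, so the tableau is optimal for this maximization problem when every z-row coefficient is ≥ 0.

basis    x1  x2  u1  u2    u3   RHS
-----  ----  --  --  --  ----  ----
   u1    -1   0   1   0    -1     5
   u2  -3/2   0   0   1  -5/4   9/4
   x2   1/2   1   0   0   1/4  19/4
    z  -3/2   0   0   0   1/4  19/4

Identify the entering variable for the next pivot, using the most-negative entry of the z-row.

x1

Negative z-row entries: x1: -3/2.
The most negative is -3/2 in column x1, so x1 enters.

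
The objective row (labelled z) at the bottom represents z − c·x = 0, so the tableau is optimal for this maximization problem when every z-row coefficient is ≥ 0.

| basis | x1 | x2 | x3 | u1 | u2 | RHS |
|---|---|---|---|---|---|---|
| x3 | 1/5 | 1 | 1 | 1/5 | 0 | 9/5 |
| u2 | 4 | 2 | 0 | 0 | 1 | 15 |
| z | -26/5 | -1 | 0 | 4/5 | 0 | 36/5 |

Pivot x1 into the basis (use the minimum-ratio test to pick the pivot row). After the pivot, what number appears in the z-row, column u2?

13/10

Ratio test on column x1 — row 1: (9/5)/(1/5) = 9; row 2: 15/4 = 15/4. Minimum is 15/4 at row 2 (u2 leaves); pivot element 4.
Divide row 2 by 4; eliminate column x1 from the other rows.
z-row update in column u2: 0 − (-26/5)·(1/4) = 13/10.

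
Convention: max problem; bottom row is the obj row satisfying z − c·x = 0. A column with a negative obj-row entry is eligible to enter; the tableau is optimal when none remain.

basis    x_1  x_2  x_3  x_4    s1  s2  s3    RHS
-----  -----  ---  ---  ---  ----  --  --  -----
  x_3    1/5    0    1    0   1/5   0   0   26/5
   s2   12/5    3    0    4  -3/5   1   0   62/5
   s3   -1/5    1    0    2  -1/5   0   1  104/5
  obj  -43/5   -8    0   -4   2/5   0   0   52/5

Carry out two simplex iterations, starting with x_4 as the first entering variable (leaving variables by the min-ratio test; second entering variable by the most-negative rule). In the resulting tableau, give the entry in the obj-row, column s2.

Ratio test on column x_4 — row 1: entry 0 ≤ 0; row 2: (62/5)/4 = 31/10; row 3: (104/5)/2 = 52/5. Minimum is 31/10 at row 2 (s2 leaves); pivot element 4.
Divide row 2 by 4; eliminate column x_4 from the other rows.
Second iteration: most negative obj-row entry is -31/5 in column x_1, so x_1 enters.
Ratio test on column x_1 — row 1: (26/5)/(1/5) = 26; row 2: (31/10)/(3/5) = 31/6; row 3: entry -7/5 ≤ 0. Minimum is 31/6 at row 2 (x_4 leaves); pivot element 3/5.
Divide row 2 by 3/5; eliminate column x_1 from the other rows.
After both pivots, the entry at the obj-row, column s2 is 43/12.

43/12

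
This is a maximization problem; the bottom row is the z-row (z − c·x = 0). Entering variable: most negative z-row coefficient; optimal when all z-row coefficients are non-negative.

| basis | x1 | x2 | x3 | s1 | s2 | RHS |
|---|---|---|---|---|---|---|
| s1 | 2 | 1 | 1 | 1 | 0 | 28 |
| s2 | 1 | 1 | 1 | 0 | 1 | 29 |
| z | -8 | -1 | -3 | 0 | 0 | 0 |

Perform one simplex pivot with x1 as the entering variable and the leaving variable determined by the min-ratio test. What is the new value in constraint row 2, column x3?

Ratio test on column x1 — row 1: 28/2 = 14; row 2: 29/1 = 29. Minimum is 14 at row 1 (s1 leaves); pivot element 2.
Divide row 1 by 2; eliminate column x1 from the other rows.
Row 2 update in column x3: 1 − 1·(1/2) = 1/2.

1/2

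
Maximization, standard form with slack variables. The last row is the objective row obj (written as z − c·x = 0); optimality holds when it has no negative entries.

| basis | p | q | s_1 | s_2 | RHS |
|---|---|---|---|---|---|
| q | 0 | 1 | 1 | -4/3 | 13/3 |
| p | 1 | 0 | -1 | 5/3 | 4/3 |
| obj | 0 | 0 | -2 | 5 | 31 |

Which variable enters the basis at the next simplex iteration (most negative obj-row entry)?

s_1

Negative obj-row entries: s_1: -2.
The most negative is -2 in column s_1, so s_1 enters.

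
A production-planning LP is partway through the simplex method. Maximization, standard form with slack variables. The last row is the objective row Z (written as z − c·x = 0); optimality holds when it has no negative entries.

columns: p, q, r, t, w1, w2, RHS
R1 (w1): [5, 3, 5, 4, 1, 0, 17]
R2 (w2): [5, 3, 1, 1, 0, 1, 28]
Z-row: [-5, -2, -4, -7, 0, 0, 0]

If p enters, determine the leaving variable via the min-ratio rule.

w1

Column p entries and ratios — w1: 17/5 = 17/5; w2: 28/5 = 28/5.
Smallest ratio is 17/5 in the row of w1, so w1 leaves.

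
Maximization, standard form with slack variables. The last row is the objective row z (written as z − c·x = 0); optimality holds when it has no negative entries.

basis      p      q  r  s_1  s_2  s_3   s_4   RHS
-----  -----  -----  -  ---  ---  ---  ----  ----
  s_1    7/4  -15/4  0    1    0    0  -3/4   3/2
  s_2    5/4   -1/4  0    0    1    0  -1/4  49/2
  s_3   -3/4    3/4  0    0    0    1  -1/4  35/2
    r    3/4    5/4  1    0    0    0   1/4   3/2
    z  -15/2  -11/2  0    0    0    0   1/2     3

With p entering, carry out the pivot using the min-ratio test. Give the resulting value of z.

66/7

Ratio test on column p — row 1: (3/2)/(7/4) = 6/7; row 2: (49/2)/(5/4) = 98/5; row 3: entry -3/4 ≤ 0; row 4: (3/2)/(3/4) = 2. Minimum is 6/7 at row 1 (s_1 leaves); pivot element 7/4.
Pivot on row 1; the z-row RHS becomes 3 − (-15/2)·(6/7) = 66/7.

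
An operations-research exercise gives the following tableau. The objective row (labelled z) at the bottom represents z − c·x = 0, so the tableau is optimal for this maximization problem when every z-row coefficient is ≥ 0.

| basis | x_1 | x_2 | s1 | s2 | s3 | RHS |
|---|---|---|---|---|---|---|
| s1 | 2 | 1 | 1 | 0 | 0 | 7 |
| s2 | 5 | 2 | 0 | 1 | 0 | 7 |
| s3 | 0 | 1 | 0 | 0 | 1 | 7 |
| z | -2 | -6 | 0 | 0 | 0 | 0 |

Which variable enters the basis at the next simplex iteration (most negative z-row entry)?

x_2

Negative z-row entries: x_1: -2, x_2: -6.
The most negative is -6 in column x_2, so x_2 enters.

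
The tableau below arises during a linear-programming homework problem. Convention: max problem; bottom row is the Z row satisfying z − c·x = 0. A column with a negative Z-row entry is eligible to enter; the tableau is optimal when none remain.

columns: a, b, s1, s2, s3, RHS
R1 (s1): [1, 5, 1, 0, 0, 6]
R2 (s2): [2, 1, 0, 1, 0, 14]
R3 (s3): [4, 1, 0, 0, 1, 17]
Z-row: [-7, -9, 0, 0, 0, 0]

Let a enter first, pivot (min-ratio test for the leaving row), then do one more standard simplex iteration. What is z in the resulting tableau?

616/19

Ratio test on column a — row 1: 6/1 = 6; row 2: 14/2 = 7; row 3: 17/4 = 17/4. Minimum is 17/4 at row 3 (s3 leaves); pivot element 4.
Pivot on row 3; the Z-row RHS becomes 0 − (-7)·(17/4) = 119/4.
Next entering variable (most negative Z-row entry -29/4): b.
Ratio test on column b — row 1: (7/4)/(19/4) = 7/19; row 2: (11/2)/(1/2) = 11; row 3: (17/4)/(1/4) = 17. Minimum is 7/19 at row 1 (s1 leaves); pivot element 19/4.
After the second pivot the Z-row RHS is 119/4 − (-29/4)·(7/19) = 616/19.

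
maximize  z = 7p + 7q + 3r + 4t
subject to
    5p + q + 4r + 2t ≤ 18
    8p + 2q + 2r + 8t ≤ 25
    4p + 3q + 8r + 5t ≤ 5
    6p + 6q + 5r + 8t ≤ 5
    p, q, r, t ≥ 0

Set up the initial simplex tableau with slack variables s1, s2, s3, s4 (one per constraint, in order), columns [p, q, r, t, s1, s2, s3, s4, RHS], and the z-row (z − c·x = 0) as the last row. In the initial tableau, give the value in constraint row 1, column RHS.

The RHS of constraint 1 is b_1 = 18.

18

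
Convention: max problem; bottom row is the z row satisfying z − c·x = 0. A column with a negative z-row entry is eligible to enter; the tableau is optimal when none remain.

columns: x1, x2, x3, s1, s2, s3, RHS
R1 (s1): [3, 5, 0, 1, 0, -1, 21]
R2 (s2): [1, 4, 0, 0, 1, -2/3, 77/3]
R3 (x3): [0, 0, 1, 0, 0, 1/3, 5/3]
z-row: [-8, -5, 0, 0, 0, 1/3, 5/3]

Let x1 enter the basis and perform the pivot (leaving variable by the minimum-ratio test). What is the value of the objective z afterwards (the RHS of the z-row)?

173/3

Ratio test on column x1 — row 1: 21/3 = 7; row 2: (77/3)/1 = 77/3; row 3: entry 0 ≤ 0. Minimum is 7 at row 1 (s1 leaves); pivot element 3.
Pivot on row 1; the z-row RHS becomes 5/3 − (-8)·7 = 173/3.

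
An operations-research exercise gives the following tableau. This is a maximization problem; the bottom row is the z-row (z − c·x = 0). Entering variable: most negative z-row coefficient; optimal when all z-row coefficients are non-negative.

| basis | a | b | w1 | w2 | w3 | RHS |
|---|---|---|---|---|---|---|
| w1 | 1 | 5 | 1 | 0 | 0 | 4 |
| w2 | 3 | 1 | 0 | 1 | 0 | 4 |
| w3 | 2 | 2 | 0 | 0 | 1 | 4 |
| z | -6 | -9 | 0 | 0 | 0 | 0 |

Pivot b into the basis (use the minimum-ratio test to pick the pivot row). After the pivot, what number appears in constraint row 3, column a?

Ratio test on column b — row 1: 4/5 = 4/5; row 2: 4/1 = 4; row 3: 4/2 = 2. Minimum is 4/5 at row 1 (w1 leaves); pivot element 5.
Divide row 1 by 5; eliminate column b from the other rows.
Row 3 update in column a: 2 − 2·(1/5) = 8/5.

8/5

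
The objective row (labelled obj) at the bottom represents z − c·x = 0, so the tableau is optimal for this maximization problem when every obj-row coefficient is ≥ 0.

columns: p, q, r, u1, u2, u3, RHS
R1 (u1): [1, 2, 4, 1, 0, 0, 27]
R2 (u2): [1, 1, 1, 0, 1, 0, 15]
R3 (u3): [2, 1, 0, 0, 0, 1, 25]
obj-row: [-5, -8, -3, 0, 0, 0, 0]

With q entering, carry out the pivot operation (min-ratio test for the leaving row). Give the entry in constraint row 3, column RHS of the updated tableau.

Ratio test on column q — row 1: 27/2 = 27/2; row 2: 15/1 = 15; row 3: 25/1 = 25. Minimum is 27/2 at row 1 (u1 leaves); pivot element 2.
Divide row 1 by 2; eliminate column q from the other rows.
Row 3 update in column RHS: 25 − 1·(27/2) = 23/2.

23/2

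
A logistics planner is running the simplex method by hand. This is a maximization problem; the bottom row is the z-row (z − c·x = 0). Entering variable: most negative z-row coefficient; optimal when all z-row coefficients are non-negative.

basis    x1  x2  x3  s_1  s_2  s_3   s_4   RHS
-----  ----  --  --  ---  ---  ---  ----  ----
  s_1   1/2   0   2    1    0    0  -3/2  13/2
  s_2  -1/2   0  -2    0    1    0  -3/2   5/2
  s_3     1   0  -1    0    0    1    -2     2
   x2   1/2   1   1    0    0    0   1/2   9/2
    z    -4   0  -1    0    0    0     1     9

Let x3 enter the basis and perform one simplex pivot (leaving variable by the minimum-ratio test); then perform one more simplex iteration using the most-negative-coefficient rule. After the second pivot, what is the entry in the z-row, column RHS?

Ratio test on column x3 — row 1: (13/2)/2 = 13/4; row 2: entry -2 ≤ 0; row 3: entry -1 ≤ 0; row 4: (9/2)/1 = 9/2. Minimum is 13/4 at row 1 (s_1 leaves); pivot element 2.
Divide row 1 by 2; eliminate column x3 from the other rows.
Second iteration: most negative z-row entry is -15/4 in column x1, so x1 enters.
Ratio test on column x1 — row 1: (13/4)/(1/4) = 13; row 2: entry 0 ≤ 0; row 3: (21/4)/(5/4) = 21/5; row 4: (5/4)/(1/4) = 5. Minimum is 21/5 at row 3 (s_3 leaves); pivot element 5/4.
Divide row 3 by 5/4; eliminate column x1 from the other rows.
After both pivots, the entry at the z-row, column RHS is 28.

28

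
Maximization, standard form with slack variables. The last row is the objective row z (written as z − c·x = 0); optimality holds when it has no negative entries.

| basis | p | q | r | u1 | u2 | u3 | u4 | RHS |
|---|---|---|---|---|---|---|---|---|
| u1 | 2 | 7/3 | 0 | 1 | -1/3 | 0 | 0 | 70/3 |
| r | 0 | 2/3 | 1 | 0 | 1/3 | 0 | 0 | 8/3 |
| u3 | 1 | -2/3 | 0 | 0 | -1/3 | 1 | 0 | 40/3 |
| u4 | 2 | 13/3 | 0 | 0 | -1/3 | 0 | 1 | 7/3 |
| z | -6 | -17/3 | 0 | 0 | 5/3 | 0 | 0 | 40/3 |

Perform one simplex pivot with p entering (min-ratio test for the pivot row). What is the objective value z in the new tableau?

Ratio test on column p — row 1: (70/3)/2 = 35/3; row 2: entry 0 ≤ 0; row 3: (40/3)/1 = 40/3; row 4: (7/3)/2 = 7/6. Minimum is 7/6 at row 4 (u4 leaves); pivot element 2.
Pivot on row 4; the z-row RHS becomes 40/3 − (-6)·(7/6) = 61/3.

61/3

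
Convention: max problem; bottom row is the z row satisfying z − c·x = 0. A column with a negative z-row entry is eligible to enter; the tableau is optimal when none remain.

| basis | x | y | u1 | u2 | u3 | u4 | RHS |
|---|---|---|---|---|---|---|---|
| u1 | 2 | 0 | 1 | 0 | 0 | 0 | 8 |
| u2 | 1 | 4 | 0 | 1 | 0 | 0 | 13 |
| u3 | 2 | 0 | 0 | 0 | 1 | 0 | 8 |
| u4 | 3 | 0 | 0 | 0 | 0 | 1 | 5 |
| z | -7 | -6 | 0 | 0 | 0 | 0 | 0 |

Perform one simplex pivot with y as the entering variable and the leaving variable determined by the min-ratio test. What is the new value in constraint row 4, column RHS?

5

Ratio test on column y — row 1: entry 0 ≤ 0; row 2: 13/4 = 13/4; row 3: entry 0 ≤ 0; row 4: entry 0 ≤ 0. Minimum is 13/4 at row 2 (u2 leaves); pivot element 4.
Divide row 2 by 4; eliminate column y from the other rows.
Row 4 update in column RHS: 5 − 0·(13/4) = 5.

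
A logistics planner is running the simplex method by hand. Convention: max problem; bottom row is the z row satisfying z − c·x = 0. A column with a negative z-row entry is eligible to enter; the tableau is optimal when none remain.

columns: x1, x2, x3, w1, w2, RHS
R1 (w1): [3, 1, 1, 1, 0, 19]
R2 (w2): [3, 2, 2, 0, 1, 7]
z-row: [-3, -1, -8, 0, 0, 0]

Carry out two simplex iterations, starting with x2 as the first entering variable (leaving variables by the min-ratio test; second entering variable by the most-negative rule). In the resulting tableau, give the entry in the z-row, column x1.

9

Ratio test on column x2 — row 1: 19/1 = 19; row 2: 7/2 = 7/2. Minimum is 7/2 at row 2 (w2 leaves); pivot element 2.
Divide row 2 by 2; eliminate column x2 from the other rows.
Second iteration: most negative z-row entry is -7 in column x3, so x3 enters.
Ratio test on column x3 — row 1: entry 0 ≤ 0; row 2: (7/2)/1 = 7/2. Minimum is 7/2 at row 2 (x2 leaves); pivot element 1.
Divide row 2 by 1; eliminate column x3 from the other rows.
After both pivots, the entry at the z-row, column x1 is 9.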